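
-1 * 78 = -78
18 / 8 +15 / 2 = 39 / 4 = 9.75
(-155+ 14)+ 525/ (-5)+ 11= -235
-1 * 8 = -8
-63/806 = -0.08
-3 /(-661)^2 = -3 /436921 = -0.00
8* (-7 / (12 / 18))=-84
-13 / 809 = -0.02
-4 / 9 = -0.44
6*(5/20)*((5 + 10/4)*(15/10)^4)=3645/64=56.95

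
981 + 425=1406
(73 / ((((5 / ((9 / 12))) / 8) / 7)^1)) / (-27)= -22.71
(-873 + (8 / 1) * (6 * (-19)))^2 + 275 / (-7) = 22303300 / 7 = 3186185.71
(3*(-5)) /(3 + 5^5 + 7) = -1 /209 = -0.00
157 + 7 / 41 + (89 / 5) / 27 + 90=1371739 / 5535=247.83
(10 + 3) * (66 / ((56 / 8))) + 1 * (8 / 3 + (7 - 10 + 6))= 2693 / 21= 128.24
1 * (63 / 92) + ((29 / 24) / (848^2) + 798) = 317034257563 / 396945408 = 798.68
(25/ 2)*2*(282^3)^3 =281956417306646564620800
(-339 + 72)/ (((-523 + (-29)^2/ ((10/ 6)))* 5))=267/ 92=2.90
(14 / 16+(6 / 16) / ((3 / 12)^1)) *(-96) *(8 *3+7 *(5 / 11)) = -68172 / 11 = -6197.45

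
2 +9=11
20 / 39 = 0.51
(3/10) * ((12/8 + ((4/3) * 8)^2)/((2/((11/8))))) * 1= 4565/192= 23.78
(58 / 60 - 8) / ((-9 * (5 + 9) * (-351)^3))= -211 / 163460622780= -0.00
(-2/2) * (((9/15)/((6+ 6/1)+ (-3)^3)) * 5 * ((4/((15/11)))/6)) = 22/225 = 0.10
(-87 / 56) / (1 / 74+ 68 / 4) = -3219 / 35252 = -0.09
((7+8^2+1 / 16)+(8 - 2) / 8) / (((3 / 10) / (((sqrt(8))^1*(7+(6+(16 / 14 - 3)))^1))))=74685*sqrt(2) / 14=7544.32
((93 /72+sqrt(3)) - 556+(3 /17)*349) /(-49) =201193 /19992 - sqrt(3) /49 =10.03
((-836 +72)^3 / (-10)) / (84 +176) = 55742968 / 325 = 171516.82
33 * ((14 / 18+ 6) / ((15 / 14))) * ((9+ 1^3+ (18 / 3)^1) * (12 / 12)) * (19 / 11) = 259616 / 45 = 5769.24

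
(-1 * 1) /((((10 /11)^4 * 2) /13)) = -190333 /20000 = -9.52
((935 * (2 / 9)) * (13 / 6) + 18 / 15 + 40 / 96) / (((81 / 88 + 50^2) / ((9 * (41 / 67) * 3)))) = 220063646 / 73727135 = 2.98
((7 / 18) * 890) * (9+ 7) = 49840 / 9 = 5537.78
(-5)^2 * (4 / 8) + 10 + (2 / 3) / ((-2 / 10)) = 115 / 6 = 19.17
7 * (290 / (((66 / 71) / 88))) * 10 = 5765200 / 3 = 1921733.33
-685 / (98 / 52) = -17810 / 49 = -363.47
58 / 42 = 29 / 21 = 1.38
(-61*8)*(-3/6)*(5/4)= 305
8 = 8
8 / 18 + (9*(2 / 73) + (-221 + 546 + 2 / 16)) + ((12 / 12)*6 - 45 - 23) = 1386617 / 5256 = 263.82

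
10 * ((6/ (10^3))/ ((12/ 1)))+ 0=1/ 200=0.00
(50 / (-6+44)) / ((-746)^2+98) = 25 / 10575666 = 0.00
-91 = -91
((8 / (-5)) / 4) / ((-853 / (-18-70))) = -176 / 4265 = -0.04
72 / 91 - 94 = -8482 / 91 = -93.21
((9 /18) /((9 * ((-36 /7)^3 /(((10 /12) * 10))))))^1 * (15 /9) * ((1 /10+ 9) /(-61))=780325 /922109184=0.00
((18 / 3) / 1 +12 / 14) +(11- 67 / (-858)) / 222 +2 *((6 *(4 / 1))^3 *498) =18358262851111 / 1333332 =13768710.91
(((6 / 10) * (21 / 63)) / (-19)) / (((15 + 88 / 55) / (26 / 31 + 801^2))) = -19889657 / 48887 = -406.85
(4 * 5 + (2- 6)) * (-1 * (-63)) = 1008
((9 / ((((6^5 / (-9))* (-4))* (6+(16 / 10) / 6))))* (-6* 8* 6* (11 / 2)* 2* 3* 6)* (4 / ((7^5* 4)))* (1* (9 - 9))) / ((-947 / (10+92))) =0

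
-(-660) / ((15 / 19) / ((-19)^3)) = -5734124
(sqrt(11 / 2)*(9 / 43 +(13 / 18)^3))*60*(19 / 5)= 2792221*sqrt(22) / 41796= 313.35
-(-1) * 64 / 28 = 16 / 7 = 2.29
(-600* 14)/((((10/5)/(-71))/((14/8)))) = 521850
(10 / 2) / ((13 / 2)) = 10 / 13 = 0.77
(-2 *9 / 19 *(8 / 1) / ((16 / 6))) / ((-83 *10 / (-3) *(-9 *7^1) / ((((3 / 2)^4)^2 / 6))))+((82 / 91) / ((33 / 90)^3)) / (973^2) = 331370364571821 / 462931557326318080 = 0.00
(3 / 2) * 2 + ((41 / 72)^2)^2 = 83447329 / 26873856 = 3.11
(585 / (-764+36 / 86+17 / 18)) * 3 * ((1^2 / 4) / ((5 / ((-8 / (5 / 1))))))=543348 / 2951405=0.18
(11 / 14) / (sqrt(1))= 11 / 14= 0.79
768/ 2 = 384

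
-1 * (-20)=20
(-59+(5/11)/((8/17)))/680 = -5107/59840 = -0.09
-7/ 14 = -1/ 2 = -0.50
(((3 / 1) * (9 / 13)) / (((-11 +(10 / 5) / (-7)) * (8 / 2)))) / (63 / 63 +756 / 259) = -6993 / 595660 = -0.01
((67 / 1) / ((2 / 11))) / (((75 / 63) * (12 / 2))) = 5159 / 100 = 51.59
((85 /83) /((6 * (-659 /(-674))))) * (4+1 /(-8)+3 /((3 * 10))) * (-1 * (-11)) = 3340007 /437576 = 7.63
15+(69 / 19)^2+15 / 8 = 86823 / 2888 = 30.06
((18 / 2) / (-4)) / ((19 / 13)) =-117 / 76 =-1.54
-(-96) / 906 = 16 / 151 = 0.11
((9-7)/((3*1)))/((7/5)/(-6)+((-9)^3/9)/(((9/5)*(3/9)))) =-20/4057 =-0.00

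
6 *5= 30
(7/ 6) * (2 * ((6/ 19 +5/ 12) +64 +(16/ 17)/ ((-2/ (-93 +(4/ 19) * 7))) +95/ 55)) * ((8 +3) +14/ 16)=163448635/ 53856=3034.92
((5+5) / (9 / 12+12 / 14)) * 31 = 1736 / 9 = 192.89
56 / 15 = 3.73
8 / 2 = 4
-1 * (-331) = 331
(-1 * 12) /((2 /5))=-30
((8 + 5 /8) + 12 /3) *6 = 303 /4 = 75.75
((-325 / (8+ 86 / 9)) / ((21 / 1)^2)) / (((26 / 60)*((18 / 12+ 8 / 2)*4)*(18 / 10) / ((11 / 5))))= -125 / 23226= -0.01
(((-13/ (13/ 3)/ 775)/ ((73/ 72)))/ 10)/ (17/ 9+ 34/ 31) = -972/ 7601125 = -0.00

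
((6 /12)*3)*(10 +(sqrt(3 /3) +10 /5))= 39 /2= 19.50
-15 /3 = -5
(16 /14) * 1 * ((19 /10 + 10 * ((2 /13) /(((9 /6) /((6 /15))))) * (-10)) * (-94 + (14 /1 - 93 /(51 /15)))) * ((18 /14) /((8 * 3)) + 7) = 123846325 /64974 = 1906.09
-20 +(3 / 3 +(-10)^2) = 81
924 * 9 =8316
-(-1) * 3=3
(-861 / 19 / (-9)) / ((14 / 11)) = 451 / 114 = 3.96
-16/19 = -0.84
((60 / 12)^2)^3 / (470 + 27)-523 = -491.56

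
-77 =-77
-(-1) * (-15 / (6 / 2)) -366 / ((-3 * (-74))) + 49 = 1567 / 37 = 42.35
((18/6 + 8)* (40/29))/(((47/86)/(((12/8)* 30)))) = 1702800/1363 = 1249.30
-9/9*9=-9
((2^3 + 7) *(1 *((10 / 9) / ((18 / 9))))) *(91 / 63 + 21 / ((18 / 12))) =3475 / 27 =128.70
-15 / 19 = -0.79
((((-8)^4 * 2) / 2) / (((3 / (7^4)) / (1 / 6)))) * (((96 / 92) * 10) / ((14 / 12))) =112394240 / 23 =4886706.09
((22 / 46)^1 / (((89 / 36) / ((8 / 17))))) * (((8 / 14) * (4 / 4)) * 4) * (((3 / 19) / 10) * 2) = 152064 / 23141335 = 0.01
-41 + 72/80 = -401/10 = -40.10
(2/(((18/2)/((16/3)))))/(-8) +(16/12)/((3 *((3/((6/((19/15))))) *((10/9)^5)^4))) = -80581010868487640791/1282500000000000000000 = -0.06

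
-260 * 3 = -780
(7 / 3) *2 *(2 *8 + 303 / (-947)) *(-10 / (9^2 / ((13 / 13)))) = -2078860 / 230121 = -9.03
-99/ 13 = -7.62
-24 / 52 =-0.46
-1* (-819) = 819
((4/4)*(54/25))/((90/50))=6/5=1.20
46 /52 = 23 /26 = 0.88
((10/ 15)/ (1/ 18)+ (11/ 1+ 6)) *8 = 232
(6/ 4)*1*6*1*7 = 63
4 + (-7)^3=-339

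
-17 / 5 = -3.40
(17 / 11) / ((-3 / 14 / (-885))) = 70210 / 11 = 6382.73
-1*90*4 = -360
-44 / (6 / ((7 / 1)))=-154 / 3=-51.33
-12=-12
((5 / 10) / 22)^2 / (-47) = -1 / 90992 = -0.00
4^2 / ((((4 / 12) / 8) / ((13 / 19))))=262.74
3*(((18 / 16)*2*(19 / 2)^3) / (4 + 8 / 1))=61731 / 128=482.27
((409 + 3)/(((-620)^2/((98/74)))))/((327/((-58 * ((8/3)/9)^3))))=-37468928/5721424423425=-0.00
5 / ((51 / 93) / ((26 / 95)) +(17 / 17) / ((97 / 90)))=78182 / 45839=1.71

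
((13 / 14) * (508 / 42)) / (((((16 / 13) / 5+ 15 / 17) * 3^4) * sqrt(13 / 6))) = 140335 * sqrt(78) / 14848029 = 0.08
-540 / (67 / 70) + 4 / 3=-113132 / 201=-562.85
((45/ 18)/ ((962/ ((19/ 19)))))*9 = 45/ 1924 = 0.02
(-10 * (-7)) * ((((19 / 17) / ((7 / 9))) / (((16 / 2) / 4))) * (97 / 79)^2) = 8044695 / 106097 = 75.82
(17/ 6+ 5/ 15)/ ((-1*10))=-19/ 60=-0.32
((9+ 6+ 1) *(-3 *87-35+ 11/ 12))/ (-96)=3541/ 72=49.18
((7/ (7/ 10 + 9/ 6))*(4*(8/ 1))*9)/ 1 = 10080/ 11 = 916.36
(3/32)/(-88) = -3/2816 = -0.00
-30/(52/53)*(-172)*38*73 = 189658380/13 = 14589106.15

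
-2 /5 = -0.40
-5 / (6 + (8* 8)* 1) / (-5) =1 / 70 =0.01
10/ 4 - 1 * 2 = 0.50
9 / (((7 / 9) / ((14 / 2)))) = 81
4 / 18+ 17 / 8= 169 / 72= 2.35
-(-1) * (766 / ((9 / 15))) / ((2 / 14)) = 26810 / 3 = 8936.67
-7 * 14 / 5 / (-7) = 14 / 5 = 2.80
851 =851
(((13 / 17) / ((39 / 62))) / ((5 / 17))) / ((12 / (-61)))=-1891 / 90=-21.01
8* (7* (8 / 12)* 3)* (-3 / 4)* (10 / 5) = -168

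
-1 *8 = -8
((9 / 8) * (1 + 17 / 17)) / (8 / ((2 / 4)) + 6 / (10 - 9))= 0.10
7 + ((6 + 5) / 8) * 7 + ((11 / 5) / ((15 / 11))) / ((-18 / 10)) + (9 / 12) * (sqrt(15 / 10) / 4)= 3 * sqrt(6) / 32 + 16987 / 1080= 15.96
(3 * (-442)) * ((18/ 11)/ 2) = -11934/ 11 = -1084.91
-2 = -2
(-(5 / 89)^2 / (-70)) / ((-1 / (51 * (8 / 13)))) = -1020 / 720811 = -0.00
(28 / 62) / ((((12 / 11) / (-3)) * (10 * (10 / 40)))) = -77 / 155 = -0.50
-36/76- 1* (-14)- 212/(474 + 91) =141177/10735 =13.15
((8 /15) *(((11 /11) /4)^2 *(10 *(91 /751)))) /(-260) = -7 /45060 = -0.00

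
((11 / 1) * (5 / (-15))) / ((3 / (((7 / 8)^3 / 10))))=-0.08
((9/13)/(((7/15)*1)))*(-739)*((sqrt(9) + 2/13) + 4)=-9278145/1183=-7842.90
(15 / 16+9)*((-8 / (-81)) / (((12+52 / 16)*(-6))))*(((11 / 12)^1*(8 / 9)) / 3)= -1166 / 400221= -0.00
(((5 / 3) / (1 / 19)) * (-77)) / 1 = -7315 / 3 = -2438.33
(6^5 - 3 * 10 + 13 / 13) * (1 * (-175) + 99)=-588772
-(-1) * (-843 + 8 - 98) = -933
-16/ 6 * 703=-5624/ 3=-1874.67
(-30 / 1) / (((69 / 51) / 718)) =-366180 / 23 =-15920.87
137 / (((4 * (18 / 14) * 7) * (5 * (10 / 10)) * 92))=137 / 16560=0.01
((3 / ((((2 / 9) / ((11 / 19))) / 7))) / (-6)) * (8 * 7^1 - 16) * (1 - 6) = 34650 / 19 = 1823.68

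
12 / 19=0.63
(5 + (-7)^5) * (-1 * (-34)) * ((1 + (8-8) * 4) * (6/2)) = -1713804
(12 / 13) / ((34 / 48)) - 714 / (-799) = 2.20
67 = 67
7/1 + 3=10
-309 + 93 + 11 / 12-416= -7573 / 12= -631.08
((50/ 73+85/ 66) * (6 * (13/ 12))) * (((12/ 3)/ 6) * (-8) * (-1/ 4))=123565/ 7227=17.10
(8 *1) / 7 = 8 / 7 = 1.14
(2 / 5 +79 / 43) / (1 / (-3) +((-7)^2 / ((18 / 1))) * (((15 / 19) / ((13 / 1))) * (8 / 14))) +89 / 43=-92552 / 12685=-7.30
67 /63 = 1.06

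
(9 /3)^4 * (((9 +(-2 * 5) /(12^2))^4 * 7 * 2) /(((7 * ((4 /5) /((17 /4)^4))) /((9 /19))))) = 71385430271355605 /358612992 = 199059799.46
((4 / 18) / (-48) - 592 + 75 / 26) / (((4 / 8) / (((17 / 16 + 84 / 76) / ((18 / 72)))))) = -1090150091 / 106704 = -10216.58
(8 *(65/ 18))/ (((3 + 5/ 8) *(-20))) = -104/ 261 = -0.40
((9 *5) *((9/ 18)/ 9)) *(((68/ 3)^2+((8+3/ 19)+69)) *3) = 252625/ 57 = 4432.02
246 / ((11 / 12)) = 268.36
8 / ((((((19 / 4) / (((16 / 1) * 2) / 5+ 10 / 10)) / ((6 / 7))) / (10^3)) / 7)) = 1420800 / 19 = 74778.95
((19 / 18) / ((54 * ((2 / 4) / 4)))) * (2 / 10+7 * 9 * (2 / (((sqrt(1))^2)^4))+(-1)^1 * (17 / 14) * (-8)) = 180766 / 8505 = 21.25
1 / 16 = 0.06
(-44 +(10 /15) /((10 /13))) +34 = -137 /15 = -9.13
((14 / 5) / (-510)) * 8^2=-448 / 1275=-0.35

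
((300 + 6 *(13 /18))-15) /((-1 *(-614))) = 434 /921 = 0.47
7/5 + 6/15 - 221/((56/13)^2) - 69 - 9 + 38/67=-91968747/1050560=-87.54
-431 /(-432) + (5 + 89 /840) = 92287 /15120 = 6.10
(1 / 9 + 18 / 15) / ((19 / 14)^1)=826 / 855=0.97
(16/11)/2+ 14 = 162/11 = 14.73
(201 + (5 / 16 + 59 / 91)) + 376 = 841511 / 1456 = 577.96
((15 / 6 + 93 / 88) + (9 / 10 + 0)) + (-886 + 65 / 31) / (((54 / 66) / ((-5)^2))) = -3314973881 / 122760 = -27003.70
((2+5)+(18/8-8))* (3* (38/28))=285/56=5.09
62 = 62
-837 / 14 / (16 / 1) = -837 / 224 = -3.74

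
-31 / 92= -0.34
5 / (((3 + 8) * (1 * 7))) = 5 / 77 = 0.06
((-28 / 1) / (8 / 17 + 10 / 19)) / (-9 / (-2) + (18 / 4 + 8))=-38 / 23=-1.65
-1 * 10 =-10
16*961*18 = 276768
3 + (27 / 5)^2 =804 / 25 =32.16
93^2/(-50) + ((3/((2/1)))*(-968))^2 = 105406551/50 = 2108131.02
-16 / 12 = -4 / 3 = -1.33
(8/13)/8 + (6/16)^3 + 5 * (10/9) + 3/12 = 355543/59904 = 5.94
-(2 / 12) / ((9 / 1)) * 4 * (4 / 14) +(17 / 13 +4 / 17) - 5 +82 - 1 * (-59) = 5744149 / 41769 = 137.52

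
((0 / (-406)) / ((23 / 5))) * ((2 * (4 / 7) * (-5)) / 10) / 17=0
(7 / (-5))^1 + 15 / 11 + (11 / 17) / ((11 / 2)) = 76 / 935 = 0.08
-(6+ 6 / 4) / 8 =-15 / 16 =-0.94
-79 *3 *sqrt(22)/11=-237 *sqrt(22)/11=-101.06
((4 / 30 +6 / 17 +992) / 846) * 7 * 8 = 7086352 / 107865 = 65.70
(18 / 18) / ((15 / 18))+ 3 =21 / 5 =4.20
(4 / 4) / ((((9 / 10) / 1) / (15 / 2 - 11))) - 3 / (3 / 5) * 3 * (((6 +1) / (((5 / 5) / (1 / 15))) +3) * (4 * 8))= -15011 / 9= -1667.89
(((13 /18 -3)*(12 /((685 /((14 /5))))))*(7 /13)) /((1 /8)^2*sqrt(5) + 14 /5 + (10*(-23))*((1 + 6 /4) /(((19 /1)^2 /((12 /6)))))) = 67024611584*sqrt(5) /10514371144173 + 2756735270912 /17523951906955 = 0.17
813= 813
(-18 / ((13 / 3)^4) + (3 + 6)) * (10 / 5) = 511182 / 28561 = 17.90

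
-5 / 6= -0.83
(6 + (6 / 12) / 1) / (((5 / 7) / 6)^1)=273 / 5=54.60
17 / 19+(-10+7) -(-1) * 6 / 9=-82 / 57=-1.44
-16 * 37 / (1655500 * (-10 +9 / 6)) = 296 / 7035875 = 0.00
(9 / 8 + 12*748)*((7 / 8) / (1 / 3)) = 1508157 / 64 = 23564.95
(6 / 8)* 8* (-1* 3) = -18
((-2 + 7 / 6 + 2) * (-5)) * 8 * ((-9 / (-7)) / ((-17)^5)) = 60 / 1419857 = 0.00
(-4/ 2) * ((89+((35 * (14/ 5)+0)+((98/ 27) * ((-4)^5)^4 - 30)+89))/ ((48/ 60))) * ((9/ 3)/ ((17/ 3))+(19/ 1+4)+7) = -304593466314760.95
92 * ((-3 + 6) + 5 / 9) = 2944 / 9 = 327.11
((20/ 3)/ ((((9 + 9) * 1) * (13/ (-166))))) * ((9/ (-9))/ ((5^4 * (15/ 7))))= 2324/ 658125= 0.00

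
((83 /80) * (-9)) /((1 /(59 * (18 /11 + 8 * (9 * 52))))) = -907947873 /440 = -2063517.89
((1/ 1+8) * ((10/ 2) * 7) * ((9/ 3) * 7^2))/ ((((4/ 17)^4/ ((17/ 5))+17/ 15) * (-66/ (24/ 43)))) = -345.24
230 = 230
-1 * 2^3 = -8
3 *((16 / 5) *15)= 144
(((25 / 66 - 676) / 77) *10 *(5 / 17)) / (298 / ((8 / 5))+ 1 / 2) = -262300 / 1898127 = -0.14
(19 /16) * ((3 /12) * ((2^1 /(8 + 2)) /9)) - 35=-34.99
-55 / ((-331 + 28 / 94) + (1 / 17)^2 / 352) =262966880 / 1581158257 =0.17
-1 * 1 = -1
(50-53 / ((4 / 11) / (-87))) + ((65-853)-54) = 47553 / 4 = 11888.25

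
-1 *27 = -27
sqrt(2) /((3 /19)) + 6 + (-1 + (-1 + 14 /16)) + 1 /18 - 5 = -5 /72 + 19 * sqrt(2) /3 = 8.89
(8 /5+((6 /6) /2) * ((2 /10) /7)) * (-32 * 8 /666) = -7232 /11655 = -0.62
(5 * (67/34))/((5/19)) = 1273/34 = 37.44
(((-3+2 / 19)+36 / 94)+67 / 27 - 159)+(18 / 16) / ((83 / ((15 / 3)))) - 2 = -2576962069 / 16009704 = -160.96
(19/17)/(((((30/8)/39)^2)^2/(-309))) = -42926497536/10625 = -4040140.94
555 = 555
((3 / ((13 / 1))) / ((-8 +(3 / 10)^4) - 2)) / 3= -10000 / 1298947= -0.01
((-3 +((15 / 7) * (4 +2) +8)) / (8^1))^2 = 15625 / 3136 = 4.98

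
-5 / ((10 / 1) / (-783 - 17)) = 400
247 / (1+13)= 247 / 14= 17.64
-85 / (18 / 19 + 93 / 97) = -156655 / 3513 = -44.59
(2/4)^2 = 1/4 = 0.25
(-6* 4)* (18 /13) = -432 /13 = -33.23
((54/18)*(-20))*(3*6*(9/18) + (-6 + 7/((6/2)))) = -320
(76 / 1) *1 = 76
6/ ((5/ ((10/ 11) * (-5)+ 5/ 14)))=-387/ 77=-5.03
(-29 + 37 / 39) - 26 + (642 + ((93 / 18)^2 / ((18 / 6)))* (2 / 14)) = 5790853 / 9828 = 589.22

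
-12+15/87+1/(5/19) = -1164/145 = -8.03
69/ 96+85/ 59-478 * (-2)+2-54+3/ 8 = 1711537/ 1888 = 906.53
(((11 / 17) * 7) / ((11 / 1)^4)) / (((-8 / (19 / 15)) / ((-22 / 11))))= 133 / 1357620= 0.00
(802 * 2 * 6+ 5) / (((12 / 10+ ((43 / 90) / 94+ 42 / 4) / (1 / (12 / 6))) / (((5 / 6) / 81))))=11314075 / 2536623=4.46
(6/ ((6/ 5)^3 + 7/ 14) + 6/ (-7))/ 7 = 7158/ 27293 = 0.26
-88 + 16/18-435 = -4699/9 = -522.11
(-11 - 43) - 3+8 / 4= -55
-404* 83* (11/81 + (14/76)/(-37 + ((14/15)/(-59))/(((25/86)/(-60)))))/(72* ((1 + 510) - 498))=-167349300871/35839019268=-4.67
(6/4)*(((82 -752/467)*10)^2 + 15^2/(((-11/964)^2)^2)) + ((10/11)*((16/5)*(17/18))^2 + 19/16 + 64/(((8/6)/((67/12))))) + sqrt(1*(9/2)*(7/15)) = sqrt(210)/10 + 411919008186988263364663/20690905997520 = 19908215148.55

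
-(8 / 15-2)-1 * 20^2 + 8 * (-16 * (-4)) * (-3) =-29018 / 15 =-1934.53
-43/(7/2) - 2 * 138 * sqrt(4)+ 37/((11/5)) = -42155/77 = -547.47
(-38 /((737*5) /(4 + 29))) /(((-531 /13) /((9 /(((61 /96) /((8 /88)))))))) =142272 /13262315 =0.01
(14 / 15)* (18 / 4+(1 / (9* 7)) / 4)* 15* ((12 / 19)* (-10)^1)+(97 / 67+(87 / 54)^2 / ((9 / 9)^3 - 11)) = -1637671273 / 4124520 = -397.06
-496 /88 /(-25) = 62 /275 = 0.23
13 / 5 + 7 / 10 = 33 / 10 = 3.30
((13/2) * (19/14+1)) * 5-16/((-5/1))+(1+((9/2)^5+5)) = 2162819/1120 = 1931.09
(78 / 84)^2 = 169 / 196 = 0.86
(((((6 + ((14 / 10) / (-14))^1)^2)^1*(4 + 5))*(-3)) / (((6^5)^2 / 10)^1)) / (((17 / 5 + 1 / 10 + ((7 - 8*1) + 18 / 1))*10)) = -3481 / 4590950400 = -0.00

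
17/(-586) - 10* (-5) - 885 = -489327/586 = -835.03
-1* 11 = -11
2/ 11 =0.18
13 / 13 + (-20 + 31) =12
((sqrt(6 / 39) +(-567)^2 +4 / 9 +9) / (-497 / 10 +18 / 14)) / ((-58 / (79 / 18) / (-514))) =-2056125619030 / 7960761-710605 * sqrt(26) / 11498877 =-258282.86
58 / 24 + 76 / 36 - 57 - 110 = -5849 / 36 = -162.47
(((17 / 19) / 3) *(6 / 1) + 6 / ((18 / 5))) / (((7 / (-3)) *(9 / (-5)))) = 985 / 1197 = 0.82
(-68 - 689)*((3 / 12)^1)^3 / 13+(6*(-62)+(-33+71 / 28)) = -2349251 / 5824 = -403.37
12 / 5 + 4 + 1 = 37 / 5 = 7.40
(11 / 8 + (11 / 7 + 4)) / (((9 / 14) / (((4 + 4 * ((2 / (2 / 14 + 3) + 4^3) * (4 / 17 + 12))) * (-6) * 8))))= -921618800 / 561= -1642814.26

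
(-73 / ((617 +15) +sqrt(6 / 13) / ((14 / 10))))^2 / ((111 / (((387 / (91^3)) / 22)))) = 2363619453567 / 842411128770265025972 -543078390 * sqrt(78) / 1113186134446421641463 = 0.00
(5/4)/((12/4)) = 5/12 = 0.42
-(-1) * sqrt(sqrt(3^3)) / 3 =3^(3 / 4) / 3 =0.76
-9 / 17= -0.53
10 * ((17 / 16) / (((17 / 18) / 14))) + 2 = 319 / 2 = 159.50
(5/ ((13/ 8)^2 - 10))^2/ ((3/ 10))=1024000/ 665523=1.54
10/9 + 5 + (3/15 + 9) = 689/45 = 15.31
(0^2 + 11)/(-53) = -11/53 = -0.21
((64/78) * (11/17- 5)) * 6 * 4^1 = -18944/221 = -85.72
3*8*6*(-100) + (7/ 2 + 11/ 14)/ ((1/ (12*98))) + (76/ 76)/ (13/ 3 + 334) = -9500397/ 1015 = -9360.00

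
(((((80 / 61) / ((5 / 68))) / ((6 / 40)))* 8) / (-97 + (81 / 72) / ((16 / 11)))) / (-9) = 22282240 / 20286099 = 1.10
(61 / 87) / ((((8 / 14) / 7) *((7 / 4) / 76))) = 32452 / 87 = 373.01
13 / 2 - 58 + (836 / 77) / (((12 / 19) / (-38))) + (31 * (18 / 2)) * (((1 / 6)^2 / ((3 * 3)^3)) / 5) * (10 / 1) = -3596170 / 5103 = -704.72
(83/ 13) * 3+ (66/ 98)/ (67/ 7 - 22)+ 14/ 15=793006/ 39585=20.03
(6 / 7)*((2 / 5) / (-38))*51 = -306 / 665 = -0.46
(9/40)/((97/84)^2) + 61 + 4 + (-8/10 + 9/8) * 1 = 24649221/376360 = 65.49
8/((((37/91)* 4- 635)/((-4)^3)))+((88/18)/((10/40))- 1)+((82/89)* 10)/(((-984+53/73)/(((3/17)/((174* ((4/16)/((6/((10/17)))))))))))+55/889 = 1659591195181292978/85434060175285563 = 19.43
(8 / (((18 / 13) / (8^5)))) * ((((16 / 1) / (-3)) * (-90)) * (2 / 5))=109051904 / 3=36350634.67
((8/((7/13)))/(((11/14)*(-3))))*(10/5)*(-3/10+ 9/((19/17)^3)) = -29230448/377245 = -77.48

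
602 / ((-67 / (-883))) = 531566 / 67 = 7933.82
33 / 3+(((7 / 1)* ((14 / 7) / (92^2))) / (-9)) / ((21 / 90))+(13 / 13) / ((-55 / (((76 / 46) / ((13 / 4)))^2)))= 648727537 / 59004660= 10.99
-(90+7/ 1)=-97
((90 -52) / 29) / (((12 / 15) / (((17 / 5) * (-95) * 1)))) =-30685 / 58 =-529.05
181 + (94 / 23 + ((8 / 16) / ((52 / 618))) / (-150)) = 11065831 / 59800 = 185.05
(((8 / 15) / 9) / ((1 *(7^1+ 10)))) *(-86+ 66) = -32 / 459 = -0.07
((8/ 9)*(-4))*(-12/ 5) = 128/ 15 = 8.53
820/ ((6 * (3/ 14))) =5740/ 9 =637.78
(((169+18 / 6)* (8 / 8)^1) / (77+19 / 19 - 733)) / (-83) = 172 / 54365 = 0.00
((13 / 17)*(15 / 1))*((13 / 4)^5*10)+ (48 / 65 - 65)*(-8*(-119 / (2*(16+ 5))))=40134.71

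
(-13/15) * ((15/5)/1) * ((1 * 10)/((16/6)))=-39/4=-9.75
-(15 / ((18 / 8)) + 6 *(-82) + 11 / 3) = 1445 / 3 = 481.67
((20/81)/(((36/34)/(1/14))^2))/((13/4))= 1445/4179357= 0.00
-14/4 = -7/2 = -3.50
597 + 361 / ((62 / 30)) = 23922 / 31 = 771.68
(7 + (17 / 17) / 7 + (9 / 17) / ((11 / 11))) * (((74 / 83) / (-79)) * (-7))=814 / 1343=0.61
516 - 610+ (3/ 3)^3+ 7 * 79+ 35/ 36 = 16595/ 36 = 460.97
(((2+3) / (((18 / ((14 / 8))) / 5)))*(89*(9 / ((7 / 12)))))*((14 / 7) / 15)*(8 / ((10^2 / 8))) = 1424 / 5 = 284.80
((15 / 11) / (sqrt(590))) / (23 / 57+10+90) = 171 * sqrt(590) / 7428454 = 0.00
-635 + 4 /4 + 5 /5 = -633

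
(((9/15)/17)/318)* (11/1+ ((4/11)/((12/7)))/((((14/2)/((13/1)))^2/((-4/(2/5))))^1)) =851/2081310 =0.00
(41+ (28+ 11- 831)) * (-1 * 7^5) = 12622057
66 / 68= 33 / 34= 0.97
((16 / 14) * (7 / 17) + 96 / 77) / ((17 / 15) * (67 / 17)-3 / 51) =30 / 77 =0.39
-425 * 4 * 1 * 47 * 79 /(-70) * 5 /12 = 1578025 /42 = 37572.02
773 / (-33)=-773 / 33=-23.42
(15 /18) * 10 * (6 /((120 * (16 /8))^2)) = 1 /1152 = 0.00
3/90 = 1/30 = 0.03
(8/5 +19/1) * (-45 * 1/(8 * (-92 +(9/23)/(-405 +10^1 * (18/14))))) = 2167635/1721032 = 1.26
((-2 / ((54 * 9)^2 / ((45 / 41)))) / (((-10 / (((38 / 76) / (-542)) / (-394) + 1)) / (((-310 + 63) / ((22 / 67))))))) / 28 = -15671903 / 627687615744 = -0.00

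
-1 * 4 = -4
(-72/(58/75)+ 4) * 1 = -89.10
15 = 15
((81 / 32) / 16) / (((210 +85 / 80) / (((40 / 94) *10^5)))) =5062500 / 158719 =31.90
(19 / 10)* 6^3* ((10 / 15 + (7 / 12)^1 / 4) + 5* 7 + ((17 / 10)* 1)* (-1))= 1399977 / 100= 13999.77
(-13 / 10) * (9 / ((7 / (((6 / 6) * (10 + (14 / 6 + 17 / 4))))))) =-7761 / 280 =-27.72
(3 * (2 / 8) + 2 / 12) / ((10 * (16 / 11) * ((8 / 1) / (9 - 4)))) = 121 / 3072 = 0.04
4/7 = 0.57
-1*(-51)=51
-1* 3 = -3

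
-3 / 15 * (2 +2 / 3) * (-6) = 16 / 5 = 3.20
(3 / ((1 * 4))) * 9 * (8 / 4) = 27 / 2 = 13.50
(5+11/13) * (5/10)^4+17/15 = 1169/780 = 1.50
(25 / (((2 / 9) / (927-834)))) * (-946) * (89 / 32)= -27527491.41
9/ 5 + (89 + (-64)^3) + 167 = -1309431/ 5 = -261886.20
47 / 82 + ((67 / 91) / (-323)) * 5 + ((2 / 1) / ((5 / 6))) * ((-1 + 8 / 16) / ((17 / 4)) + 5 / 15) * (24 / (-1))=-11.86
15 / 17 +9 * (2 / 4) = 183 / 34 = 5.38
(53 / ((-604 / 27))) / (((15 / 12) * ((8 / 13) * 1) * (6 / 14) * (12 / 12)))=-43407 / 6040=-7.19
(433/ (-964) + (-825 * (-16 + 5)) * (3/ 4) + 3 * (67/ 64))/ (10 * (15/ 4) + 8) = 105021113/ 701792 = 149.65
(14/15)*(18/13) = 84/65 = 1.29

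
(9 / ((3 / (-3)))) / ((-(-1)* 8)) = -9 / 8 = -1.12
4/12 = 0.33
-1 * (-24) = 24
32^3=32768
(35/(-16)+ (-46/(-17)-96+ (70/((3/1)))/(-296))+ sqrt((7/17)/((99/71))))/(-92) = 1.03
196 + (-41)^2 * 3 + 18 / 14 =36682 / 7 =5240.29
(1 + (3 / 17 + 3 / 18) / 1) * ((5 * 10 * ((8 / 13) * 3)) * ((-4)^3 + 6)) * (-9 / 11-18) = 135320.61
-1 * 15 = -15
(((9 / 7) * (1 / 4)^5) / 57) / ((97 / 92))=69 / 3302656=0.00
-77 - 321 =-398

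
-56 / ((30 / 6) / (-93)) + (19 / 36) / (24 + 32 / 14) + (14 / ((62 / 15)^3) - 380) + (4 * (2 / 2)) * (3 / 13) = 8500860127571 / 12826812960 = 662.74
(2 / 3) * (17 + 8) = 50 / 3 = 16.67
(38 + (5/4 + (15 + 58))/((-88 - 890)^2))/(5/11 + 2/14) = 1243856845/19554784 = 63.61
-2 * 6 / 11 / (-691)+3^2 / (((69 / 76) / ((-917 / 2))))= -794593062 / 174823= -4545.13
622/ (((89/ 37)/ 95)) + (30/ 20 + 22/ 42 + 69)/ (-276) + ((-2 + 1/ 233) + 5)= 5905797728009/ 240383304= 24568.25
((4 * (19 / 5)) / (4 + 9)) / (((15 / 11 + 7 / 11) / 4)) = 152 / 65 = 2.34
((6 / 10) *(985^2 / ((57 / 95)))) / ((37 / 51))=49481475 / 37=1337337.16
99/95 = 1.04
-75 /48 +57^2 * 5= 259895 /16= 16243.44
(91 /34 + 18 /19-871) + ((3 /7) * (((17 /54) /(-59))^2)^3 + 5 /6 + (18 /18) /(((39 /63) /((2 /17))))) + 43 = -8436906694906620746544934969 /10247013036412639381492416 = -823.35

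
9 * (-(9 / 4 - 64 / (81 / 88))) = 21799 / 36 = 605.53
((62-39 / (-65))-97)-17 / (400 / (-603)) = -3509 / 400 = -8.77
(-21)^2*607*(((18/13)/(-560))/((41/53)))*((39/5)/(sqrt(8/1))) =-54722871*sqrt(2)/32800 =-2359.45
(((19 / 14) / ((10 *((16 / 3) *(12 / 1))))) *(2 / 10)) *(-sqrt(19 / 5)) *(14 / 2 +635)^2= -1957779 *sqrt(95) / 56000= -340.75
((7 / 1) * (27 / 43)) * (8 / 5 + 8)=9072 / 215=42.20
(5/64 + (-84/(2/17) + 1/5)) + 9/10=-228103/320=-712.82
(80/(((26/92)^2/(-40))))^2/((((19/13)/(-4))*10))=-18339659776000/41743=-439346951.01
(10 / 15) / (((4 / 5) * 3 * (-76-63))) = -5 / 2502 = -0.00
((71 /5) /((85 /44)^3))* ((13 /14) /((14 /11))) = 216218288 /150460625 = 1.44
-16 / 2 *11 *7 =-616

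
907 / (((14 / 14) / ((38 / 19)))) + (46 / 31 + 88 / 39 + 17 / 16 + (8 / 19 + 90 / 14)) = 4696950877 / 2572752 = 1825.65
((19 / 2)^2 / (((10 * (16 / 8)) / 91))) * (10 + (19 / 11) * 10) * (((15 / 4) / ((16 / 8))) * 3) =22174425 / 352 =62995.53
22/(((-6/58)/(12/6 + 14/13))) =-25520/39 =-654.36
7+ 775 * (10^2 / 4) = 19382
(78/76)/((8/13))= 507/304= 1.67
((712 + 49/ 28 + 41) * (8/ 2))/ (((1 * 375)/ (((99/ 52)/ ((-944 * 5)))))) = -99627/ 30680000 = -0.00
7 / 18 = 0.39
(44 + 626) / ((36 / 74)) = 12395 / 9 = 1377.22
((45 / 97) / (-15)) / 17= -3 / 1649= -0.00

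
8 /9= 0.89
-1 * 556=-556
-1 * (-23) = 23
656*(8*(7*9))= 330624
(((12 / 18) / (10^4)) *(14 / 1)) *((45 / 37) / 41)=21 / 758500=0.00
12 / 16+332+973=5223 / 4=1305.75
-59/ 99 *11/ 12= -59/ 108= -0.55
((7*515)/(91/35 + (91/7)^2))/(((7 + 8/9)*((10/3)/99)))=292005/3692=79.09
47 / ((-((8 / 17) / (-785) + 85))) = -627215 / 1134317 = -0.55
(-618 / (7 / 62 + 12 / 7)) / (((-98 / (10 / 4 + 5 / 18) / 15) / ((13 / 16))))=399125 / 3416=116.84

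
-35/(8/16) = -70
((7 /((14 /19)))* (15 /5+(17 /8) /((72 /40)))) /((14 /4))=817 /72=11.35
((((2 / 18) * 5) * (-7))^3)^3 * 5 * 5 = -1970390966796875 / 387420489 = -5085923.49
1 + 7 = 8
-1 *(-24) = 24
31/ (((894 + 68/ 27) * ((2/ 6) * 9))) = 0.01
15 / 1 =15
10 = 10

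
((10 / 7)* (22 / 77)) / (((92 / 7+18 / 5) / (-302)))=-15100 / 2051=-7.36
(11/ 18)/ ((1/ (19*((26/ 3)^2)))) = 70642/ 81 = 872.12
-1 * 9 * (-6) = 54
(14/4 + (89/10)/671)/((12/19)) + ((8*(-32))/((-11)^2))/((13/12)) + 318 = 617188333/1919060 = 321.61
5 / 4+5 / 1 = 25 / 4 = 6.25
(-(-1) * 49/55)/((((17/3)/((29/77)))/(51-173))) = -74298/10285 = -7.22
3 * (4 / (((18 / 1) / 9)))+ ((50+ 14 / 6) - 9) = 148 / 3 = 49.33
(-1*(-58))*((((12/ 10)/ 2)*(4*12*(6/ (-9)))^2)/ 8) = 4454.40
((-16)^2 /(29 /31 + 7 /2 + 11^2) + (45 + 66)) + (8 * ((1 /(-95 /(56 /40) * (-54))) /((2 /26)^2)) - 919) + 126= -67782337886 /99740025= -679.59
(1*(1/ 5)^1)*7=7/ 5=1.40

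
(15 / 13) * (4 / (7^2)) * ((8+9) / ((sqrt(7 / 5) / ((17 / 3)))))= 5780 * sqrt(35) / 4459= 7.67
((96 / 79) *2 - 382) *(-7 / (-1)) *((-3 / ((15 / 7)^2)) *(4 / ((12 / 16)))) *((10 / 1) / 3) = 329126336 / 10665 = 30860.42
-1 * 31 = -31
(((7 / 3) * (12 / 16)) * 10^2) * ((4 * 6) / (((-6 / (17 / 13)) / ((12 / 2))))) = -71400 / 13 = -5492.31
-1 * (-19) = 19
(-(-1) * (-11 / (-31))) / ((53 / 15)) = 165 / 1643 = 0.10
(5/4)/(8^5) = 5/131072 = 0.00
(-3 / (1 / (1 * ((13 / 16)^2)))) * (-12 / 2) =1521 / 128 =11.88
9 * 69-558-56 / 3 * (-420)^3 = 1382976063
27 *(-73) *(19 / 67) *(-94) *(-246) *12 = -10391648112 / 67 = -155099225.55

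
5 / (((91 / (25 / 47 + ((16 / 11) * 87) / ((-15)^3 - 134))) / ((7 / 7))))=0.03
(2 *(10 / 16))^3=125 / 64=1.95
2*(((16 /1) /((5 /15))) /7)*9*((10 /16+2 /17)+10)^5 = 179727628493249127 /10177534976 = 17659249.41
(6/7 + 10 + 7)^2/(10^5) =5/1568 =0.00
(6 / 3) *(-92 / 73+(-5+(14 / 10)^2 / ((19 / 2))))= -419842 / 34675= -12.11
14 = 14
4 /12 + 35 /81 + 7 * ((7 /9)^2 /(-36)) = 1889 /2916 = 0.65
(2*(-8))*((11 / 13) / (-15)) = 176 / 195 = 0.90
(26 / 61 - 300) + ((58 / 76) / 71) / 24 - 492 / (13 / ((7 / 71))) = -15574188235 / 51348336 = -303.30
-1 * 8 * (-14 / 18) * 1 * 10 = 560 / 9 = 62.22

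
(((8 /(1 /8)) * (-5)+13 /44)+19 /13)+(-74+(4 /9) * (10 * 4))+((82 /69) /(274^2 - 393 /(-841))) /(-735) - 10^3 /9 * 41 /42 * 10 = -8017610226989881607 /5494820855984460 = -1459.12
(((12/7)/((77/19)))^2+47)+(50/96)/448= 42107316487/892480512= 47.18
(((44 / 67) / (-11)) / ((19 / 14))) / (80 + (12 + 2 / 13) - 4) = -364 / 729429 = -0.00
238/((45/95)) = 4522/9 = 502.44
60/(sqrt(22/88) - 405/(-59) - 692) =-2360/26929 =-0.09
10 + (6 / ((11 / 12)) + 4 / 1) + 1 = 237 / 11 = 21.55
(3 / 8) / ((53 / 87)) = 261 / 424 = 0.62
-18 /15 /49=-0.02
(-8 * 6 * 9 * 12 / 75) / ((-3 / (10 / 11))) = 1152 / 55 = 20.95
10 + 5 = 15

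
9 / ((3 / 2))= 6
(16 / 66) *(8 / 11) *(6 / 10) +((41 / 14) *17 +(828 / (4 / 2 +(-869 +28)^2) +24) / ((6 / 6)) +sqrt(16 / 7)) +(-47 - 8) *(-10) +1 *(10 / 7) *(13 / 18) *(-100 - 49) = 4 *sqrt(7) / 7 +402370921339 / 855812430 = 471.67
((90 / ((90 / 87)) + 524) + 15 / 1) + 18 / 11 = 627.64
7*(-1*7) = -49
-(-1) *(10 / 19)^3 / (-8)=-125 / 6859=-0.02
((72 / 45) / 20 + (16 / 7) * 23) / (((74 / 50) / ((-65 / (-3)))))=598910 / 777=770.80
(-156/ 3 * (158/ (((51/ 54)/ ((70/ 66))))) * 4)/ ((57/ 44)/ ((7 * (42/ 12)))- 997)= 676341120/ 18270053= 37.02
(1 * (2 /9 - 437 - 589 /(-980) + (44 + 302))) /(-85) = 795359 /749700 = 1.06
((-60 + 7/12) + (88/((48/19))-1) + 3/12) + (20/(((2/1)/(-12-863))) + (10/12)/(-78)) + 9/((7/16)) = -28680635/3276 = -8754.77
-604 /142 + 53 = 48.75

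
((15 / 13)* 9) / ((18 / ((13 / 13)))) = 15 / 26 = 0.58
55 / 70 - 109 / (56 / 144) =-559 / 2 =-279.50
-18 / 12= -3 / 2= -1.50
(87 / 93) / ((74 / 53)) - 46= -103987 / 2294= -45.33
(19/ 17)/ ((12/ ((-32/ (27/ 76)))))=-11552/ 1377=-8.39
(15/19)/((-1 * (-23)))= 15/437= 0.03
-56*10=-560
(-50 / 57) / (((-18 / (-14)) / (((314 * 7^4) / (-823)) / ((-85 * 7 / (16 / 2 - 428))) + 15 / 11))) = 1287310150 / 2924119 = 440.24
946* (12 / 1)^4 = 19616256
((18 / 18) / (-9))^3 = -1 / 729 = -0.00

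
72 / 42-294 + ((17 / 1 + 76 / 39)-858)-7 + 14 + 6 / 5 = -1533082 / 1365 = -1123.14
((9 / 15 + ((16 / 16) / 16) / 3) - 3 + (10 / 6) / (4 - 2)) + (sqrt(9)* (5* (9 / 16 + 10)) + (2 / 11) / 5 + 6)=43013 / 264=162.93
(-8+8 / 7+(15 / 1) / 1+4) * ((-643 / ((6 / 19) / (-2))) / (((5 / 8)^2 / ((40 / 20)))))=26584192 / 105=253182.78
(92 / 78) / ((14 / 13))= 23 / 21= 1.10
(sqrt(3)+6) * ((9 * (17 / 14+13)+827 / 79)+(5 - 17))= 139795 * sqrt(3) / 1106+419385 / 553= 977.31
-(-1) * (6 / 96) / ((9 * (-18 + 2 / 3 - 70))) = -1 / 12576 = -0.00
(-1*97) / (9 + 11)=-97 / 20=-4.85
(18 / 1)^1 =18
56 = 56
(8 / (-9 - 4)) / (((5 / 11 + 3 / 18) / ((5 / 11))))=-240 / 533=-0.45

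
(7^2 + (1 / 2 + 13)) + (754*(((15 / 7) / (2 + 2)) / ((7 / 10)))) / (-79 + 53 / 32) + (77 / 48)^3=3526911991 / 59609088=59.17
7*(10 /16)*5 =175 /8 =21.88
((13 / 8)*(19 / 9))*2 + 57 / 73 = 20083 / 2628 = 7.64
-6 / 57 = -0.11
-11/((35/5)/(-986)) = 10846/7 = 1549.43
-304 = -304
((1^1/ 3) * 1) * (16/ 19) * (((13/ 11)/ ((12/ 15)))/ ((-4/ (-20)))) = 1300/ 627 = 2.07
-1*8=-8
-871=-871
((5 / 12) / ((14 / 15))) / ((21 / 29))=725 / 1176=0.62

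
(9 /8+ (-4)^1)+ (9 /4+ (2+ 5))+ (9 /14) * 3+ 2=577 /56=10.30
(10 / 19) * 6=60 / 19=3.16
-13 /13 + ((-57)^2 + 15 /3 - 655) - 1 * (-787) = 3385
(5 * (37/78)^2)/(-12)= -6845/73008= -0.09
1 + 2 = 3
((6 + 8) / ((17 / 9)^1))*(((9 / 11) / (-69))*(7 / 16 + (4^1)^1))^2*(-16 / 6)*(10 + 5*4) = -14291235 / 8705224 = -1.64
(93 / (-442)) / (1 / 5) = -465 / 442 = -1.05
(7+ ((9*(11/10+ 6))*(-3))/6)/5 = -499/100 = -4.99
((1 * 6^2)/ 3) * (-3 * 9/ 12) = -27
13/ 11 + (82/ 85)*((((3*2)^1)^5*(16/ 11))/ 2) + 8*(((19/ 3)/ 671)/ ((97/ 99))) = 30189912997/ 5532395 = 5456.93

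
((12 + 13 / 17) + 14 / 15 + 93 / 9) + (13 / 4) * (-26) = -30839 / 510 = -60.47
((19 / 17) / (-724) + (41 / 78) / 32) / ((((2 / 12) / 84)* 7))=342903 / 320008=1.07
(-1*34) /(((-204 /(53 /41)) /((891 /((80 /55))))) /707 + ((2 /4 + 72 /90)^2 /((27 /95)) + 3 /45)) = -4896710280 /865939801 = -5.65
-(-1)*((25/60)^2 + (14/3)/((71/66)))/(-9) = -46127/92016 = -0.50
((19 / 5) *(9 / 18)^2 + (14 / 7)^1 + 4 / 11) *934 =340443 / 110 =3094.94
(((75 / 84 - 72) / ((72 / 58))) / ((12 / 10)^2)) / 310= -288695 / 2249856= -0.13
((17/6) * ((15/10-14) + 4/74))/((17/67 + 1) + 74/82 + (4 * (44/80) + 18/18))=-71682965/10887916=-6.58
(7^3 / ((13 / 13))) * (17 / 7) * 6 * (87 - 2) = 424830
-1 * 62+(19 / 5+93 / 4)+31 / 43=-34.23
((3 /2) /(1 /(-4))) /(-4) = 3 /2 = 1.50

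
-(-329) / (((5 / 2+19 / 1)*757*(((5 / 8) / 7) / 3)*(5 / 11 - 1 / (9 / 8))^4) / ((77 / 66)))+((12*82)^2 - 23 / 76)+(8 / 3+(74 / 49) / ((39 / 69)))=78250096704227281897573 / 80813225491269180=968283.30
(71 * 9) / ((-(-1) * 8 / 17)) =10863 / 8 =1357.88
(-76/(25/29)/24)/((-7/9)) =1653/350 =4.72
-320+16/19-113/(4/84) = -51151/19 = -2692.16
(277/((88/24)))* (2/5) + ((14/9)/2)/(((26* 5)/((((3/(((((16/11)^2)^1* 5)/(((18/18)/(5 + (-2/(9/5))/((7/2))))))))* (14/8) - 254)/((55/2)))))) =1465832237381/48597120000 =30.16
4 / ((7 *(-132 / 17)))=-17 / 231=-0.07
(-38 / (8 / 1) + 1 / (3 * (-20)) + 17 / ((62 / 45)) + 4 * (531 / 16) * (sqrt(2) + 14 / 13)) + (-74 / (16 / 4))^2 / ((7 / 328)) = 16375.13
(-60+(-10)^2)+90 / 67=2770 / 67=41.34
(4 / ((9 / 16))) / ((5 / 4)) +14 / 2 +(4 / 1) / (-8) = 1097 / 90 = 12.19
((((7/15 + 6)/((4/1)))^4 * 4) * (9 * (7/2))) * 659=408385573253/720000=567202.19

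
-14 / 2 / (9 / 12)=-28 / 3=-9.33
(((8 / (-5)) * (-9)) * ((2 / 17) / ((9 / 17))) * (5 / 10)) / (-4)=-2 / 5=-0.40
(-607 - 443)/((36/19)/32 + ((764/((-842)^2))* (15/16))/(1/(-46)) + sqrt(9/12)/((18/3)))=7280480843722800/11252267173069 - 47630470949212200* sqrt(3)/11252267173069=-6684.69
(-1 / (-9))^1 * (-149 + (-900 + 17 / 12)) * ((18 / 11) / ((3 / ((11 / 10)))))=-69.84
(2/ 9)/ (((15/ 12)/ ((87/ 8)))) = 29/ 15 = 1.93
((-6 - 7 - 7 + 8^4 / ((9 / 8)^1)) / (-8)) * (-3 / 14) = 8147 / 84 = 96.99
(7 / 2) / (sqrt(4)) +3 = 19 / 4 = 4.75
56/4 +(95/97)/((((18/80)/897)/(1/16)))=150173/582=258.03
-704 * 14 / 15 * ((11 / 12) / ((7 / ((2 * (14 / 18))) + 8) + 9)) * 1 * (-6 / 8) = 13552 / 645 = 21.01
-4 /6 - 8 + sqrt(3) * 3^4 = -26 /3 + 81 * sqrt(3) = 131.63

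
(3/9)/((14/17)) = 17/42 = 0.40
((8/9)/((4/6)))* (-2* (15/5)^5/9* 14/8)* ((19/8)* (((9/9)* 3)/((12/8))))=-1197/2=-598.50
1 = 1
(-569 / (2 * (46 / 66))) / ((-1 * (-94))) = -18777 / 4324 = -4.34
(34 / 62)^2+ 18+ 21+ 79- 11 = 103116 / 961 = 107.30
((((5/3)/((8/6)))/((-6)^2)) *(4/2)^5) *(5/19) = 50/171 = 0.29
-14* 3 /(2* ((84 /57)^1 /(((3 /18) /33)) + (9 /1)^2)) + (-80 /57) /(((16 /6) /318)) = -7510507 /44859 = -167.42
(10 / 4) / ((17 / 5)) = 0.74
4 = 4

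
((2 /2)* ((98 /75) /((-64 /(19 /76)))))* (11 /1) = -539 /9600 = -0.06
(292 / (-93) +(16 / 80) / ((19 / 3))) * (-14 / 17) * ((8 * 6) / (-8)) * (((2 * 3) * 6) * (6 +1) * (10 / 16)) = -24220602 / 10013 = -2418.92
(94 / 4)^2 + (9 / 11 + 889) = 63451 / 44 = 1442.07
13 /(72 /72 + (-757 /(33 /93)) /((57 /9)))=-2717 /70192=-0.04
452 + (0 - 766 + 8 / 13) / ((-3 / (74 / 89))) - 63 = 601.13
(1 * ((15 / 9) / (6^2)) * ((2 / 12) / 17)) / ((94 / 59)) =295 / 1035504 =0.00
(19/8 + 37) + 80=955/8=119.38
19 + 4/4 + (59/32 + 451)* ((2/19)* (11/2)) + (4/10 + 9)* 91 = 3458221/3040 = 1137.57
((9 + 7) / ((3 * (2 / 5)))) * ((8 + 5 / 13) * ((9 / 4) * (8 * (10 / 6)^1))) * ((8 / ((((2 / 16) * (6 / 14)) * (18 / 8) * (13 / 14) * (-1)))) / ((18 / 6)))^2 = 27442177638400 / 14414517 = 1903787.52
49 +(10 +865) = 924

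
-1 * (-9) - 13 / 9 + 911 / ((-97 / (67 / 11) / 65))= -3710.72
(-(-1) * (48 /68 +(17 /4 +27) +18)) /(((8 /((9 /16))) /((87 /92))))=2659851 /800768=3.32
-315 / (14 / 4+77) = -3.91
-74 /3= -24.67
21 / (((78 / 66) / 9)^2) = 205821 / 169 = 1217.88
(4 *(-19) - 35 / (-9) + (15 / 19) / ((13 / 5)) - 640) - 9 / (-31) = -49032781 / 68913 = -711.52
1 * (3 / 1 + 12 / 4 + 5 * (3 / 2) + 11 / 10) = 73 / 5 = 14.60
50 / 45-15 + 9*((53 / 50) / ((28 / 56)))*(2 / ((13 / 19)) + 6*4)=58477 / 117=499.80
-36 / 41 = -0.88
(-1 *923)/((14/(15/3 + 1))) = -2769/7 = -395.57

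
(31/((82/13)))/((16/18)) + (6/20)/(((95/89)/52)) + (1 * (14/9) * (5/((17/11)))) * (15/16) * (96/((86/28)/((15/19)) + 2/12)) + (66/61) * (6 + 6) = 3321286510579/22942173200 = 144.77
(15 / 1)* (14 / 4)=105 / 2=52.50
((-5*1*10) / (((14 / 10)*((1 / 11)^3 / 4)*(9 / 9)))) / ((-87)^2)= -1331000 / 52983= -25.12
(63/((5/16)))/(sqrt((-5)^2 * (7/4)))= 288 * sqrt(7)/25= 30.48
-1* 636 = -636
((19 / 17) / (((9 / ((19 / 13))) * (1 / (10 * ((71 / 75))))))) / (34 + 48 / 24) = 25631 / 537030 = 0.05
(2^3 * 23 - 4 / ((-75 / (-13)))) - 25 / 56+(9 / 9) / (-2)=182.36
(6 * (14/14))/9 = 2/3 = 0.67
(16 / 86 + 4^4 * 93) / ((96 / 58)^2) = 107621929 / 12384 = 8690.40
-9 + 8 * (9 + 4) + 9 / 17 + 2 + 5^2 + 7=2202 / 17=129.53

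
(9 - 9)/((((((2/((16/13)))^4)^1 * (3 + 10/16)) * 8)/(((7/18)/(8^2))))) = 0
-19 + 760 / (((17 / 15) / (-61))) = -695723 / 17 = -40924.88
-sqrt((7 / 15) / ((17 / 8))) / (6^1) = -sqrt(3570) / 765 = -0.08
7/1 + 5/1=12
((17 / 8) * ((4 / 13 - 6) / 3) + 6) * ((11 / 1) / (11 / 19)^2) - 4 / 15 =183949 / 2860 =64.32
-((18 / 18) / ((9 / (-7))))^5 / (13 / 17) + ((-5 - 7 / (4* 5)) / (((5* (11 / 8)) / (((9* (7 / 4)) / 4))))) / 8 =-0.01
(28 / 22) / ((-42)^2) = 1 / 1386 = 0.00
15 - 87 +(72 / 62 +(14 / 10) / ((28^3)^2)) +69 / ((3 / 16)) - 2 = 3149497344031 / 10670428160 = 295.16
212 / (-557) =-212 / 557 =-0.38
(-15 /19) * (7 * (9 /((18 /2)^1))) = -105 /19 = -5.53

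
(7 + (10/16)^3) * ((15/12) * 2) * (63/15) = 77889/1024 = 76.06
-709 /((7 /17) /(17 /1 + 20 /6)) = -735233 /21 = -35011.10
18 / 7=2.57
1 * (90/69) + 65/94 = 4315/2162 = 2.00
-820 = -820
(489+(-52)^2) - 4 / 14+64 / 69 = 1542529 / 483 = 3193.64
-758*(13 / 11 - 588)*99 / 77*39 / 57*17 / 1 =9731958210 / 1463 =6652056.19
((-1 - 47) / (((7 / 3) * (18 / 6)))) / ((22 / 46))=-14.34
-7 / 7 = -1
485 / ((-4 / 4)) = -485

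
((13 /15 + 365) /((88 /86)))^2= 3480528016 /27225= 127843.09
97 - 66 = 31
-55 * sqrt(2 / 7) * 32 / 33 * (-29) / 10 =464 * sqrt(14) / 21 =82.67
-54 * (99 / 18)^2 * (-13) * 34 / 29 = 722007 / 29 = 24896.79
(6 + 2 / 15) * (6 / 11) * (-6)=-1104 / 55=-20.07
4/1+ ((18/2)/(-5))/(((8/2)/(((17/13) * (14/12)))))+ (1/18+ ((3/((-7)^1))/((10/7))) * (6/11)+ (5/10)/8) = 336461/102960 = 3.27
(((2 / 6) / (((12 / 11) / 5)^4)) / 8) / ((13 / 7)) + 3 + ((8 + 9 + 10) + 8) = 309900391 / 6469632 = 47.90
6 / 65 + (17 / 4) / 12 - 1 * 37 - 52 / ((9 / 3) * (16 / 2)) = -40269 / 1040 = -38.72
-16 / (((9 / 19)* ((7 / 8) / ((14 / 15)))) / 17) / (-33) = 82688 / 4455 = 18.56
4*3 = 12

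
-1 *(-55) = 55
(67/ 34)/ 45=67/ 1530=0.04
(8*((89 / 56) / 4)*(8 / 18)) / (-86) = -89 / 5418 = -0.02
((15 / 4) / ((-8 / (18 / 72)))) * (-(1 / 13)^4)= 15 / 3655808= 0.00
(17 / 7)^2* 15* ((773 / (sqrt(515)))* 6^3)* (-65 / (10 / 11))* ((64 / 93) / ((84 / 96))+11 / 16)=-13242512398401* sqrt(515) / 4380796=-68599503.56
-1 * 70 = -70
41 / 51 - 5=-4.20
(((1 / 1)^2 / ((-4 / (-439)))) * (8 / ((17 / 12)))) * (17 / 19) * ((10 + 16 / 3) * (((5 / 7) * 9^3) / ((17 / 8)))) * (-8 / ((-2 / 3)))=56530275840 / 2261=25002333.41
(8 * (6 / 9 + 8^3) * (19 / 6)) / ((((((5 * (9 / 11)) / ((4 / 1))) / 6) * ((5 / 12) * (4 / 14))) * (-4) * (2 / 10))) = -36001504 / 45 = -800033.42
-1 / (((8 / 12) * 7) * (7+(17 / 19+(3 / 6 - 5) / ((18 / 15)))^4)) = -50043264 / 17156364071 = -0.00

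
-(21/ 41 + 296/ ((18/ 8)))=-48733/ 369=-132.07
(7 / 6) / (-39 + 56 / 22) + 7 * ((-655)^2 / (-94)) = -1806411572 / 56541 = -31948.70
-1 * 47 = -47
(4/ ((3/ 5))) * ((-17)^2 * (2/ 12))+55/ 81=26065/ 81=321.79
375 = 375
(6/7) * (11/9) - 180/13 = -3494/273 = -12.80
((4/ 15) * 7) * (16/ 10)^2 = 1792/ 375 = 4.78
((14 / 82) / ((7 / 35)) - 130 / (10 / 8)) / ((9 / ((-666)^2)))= -208422036 / 41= -5083464.29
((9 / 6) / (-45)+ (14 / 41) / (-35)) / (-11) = 53 / 13530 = 0.00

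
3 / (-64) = -3 / 64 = -0.05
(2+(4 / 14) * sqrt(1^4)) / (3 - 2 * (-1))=16 / 35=0.46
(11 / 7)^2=2.47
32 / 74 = 16 / 37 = 0.43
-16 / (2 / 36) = -288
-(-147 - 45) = 192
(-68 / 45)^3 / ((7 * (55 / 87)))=-9118528 / 11694375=-0.78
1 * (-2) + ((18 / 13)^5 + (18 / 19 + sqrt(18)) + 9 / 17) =3 * sqrt(2) + 547581947 / 119927639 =8.81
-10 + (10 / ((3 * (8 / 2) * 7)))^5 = -1306909195 / 130691232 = -10.00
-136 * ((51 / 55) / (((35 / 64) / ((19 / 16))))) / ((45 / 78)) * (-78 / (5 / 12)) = 4276127232 / 48125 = 88854.59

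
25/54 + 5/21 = 265/378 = 0.70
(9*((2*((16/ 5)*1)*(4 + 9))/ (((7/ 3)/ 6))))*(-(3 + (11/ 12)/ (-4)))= -26676/ 5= -5335.20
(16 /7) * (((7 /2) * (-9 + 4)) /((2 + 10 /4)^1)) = -80 /9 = -8.89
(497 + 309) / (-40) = -403 / 20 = -20.15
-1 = -1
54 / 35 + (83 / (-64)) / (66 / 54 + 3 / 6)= 27423 / 34720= 0.79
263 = 263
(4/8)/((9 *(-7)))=-1/126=-0.01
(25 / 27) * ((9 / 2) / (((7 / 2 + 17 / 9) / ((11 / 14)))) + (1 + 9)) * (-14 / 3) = -361775 / 7857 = -46.04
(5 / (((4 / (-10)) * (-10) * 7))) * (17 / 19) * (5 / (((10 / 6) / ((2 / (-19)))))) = -0.05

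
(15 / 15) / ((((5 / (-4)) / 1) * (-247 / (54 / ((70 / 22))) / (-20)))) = -9504 / 8645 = -1.10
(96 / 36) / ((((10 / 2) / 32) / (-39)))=-665.60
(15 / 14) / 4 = 15 / 56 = 0.27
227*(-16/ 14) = -1816/ 7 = -259.43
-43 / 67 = -0.64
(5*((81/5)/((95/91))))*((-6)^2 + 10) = 339066/95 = 3569.12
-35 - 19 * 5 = -130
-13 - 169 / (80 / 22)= -2379 / 40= -59.48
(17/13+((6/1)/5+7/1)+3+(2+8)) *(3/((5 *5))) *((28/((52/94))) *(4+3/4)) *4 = 54871278/21125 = 2597.46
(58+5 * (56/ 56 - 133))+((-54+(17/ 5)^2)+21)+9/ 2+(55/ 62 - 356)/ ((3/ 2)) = -1326307/ 1550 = -855.68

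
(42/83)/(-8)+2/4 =145/332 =0.44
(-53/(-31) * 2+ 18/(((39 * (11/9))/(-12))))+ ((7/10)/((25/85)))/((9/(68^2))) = 1218533174/997425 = 1221.68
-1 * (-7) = 7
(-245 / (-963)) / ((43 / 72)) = 1960 / 4601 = 0.43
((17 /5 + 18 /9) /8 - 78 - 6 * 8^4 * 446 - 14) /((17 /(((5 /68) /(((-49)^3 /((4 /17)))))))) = 438439493 /4624076296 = 0.09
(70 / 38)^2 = 1225 / 361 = 3.39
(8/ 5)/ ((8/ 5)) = 1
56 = 56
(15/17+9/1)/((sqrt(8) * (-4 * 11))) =-21 * sqrt(2)/374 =-0.08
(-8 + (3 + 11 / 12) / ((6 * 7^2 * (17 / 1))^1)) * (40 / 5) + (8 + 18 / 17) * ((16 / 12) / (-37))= -17841709 / 277389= -64.32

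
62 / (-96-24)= -31 / 60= -0.52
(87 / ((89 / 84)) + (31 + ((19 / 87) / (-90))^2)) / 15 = 617196728429 / 81847381500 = 7.54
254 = 254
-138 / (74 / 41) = -2829 / 37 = -76.46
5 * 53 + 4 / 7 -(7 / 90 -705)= 611411 / 630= 970.49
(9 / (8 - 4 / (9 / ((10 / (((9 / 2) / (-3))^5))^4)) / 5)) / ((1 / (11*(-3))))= -9320174703873 / 242659868872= -38.41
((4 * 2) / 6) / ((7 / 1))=4 / 21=0.19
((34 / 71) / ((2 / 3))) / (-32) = -51 / 2272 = -0.02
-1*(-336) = 336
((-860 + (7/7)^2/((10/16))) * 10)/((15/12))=-34336/5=-6867.20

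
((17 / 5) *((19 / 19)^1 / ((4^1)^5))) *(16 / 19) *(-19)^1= -17 / 320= -0.05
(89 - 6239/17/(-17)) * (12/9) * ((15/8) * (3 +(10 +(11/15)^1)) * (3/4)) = 48410/17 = 2847.65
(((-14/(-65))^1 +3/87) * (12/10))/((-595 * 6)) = -471/5607875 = -0.00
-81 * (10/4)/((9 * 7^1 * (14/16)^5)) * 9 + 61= 541069/117649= 4.60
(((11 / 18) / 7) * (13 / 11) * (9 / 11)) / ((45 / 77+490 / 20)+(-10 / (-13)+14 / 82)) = 6929 / 2136133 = 0.00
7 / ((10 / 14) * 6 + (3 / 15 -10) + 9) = 245 / 122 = 2.01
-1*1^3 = -1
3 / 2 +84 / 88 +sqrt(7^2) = 9.45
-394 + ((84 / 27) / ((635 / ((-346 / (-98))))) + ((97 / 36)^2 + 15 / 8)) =-2216999677 / 5760720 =-384.85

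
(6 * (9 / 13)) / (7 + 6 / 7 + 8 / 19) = 2394 / 4771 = 0.50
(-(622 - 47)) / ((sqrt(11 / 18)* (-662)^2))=-1725* sqrt(22) / 4820684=-0.00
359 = 359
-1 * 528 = -528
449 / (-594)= -449 / 594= -0.76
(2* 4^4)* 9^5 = 30233088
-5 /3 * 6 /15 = -2 /3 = -0.67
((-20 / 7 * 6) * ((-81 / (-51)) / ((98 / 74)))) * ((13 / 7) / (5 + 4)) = -173160 / 40817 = -4.24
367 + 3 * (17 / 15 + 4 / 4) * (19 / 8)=1911 / 5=382.20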